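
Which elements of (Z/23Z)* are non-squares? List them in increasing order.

5, 7, 10, 11, 14, 15, 17, 19, 20, 21, 22

Square k = 1,…,11 (k and 23−k give the same square):
1²=1, 2²=4, 3²=9, 4²=16, 5²≡2, 6²≡13, 7²≡3, 8²≡18, 9²≡12, 10²≡8, 11²≡6 (mod 23).
The residues are {1, 2, 3, 4, 6, 8, 9, 12, 13, 16, 18}; the non-residues are the remaining 11 nonzero classes.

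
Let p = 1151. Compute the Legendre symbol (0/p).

Top reduces to 0: gcd > 1, so the symbol is 0.

0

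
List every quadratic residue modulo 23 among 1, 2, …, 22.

1,2,3,4,6,8,9,12,13,16,18

Square k = 1,…,11 (k and 23−k give the same square):
1²=1, 2²=4, 3²=9, 4²=16, 5²≡2, 6²≡13, 7²≡3, 8²≡18, 9²≡12, 10²≡8, 11²≡6 (mod 23).
So the quadratic residues mod 23 are {1, 2, 3, 4, 6, 8, 9, 12, 13, 16, 18}.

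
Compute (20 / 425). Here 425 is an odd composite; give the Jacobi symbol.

0

Pull out 2^2: since 425 ≡ 1 (mod 8), (2/425) = +1, so (2/425)^2 = +1.
Reciprocity: 5 ≡ 1 and 425 ≡ 1 (mod 4), so (5/425) = +(425/5).
Reduce top mod 5: now compute (0/5).
Top reduces to 0: gcd > 1, so the symbol is 0.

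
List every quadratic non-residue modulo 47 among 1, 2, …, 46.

5, 10, 11, 13, 15, 19, 20, 22, 23, 26, 29, 30, 31, 33, 35, 38, 39, 40, 41, 43, 44, 45, 46

Square k = 1,…,23 (k and 47−k give the same square):
1²=1, 2²=4, 3²=9, 4²=16, 5²=25, 6²=36, 7²≡2, 8²≡17, 9²≡34, 10²≡6, 11²≡27, 12²≡3, 13²≡28, 14²≡8, 15²≡37, 16²≡21, 17²≡7, 18²≡42, 19²≡32, 20²≡24, 21²≡18, 22²≡14, 23²≡12 (mod 47).
The residues are {1, 2, 3, 4, 6, 7, 8, 9, 12, 14, 16, 17, 18, 21, 24, 25, 27, 28, 32, 34, 36, 37, 42}; the non-residues are the remaining 23 nonzero classes.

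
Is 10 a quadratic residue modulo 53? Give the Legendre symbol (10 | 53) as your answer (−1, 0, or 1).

Euler's criterion: (10/53) ≡ 10^26 (mod 53).
10^2 ≡ 47 (mod 53)
10^4 ≡ 36 (mod 53)
10^8 ≡ 24 (mod 53)
10^16 ≡ 46 (mod 53)
10^26 = 10^(16+8+2) ≡ 1 (mod 53).
Result is 1, so (10/53) = 1.

1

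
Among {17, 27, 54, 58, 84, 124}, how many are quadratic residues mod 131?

(17/131) = -1 → non-residue.
(27/131) = +1 → QR.
(54/131) = -1 → non-residue.
(58/131) = +1 → QR.
(84/131) = +1 → QR.
(124/131) = -1 → non-residue.
Total quadratic residues among the 6: 3.

3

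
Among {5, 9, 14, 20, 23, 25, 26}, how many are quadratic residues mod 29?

(5/29) = +1 → QR.
(9/29) = +1 → QR.
(14/29) = -1 → non-residue.
(20/29) = +1 → QR.
(23/29) = +1 → QR.
(25/29) = +1 → QR.
(26/29) = -1 → non-residue.
Total quadratic residues among the 7: 5.

5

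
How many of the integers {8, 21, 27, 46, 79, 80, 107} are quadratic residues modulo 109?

4

(8/109) = -1 → non-residue.
(21/109) = +1 → QR.
(27/109) = +1 → QR.
(46/109) = +1 → QR.
(79/109) = -1 → non-residue.
(80/109) = +1 → QR.
(107/109) = -1 → non-residue.
Total quadratic residues among the 7: 4.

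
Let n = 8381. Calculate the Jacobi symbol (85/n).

0

Reciprocity: 85 ≡ 1 and 8381 ≡ 1 (mod 4), so (85/8381) = +(8381/85).
Reduce top mod 85: now compute (51/85).
Reciprocity: 51 ≡ 3 and 85 ≡ 1 (mod 4), so (51/85) = +(85/51).
Reduce top mod 51: now compute (34/51).
Pull out 2: since 51 ≡ 3 (mod 8), (2/51) = -1.
Reciprocity: 17 ≡ 1 and 51 ≡ 3 (mod 4), so (17/51) = +(51/17).
Reduce top mod 17: now compute (0/17).
Top reduces to 0: gcd > 1, so the symbol is 0.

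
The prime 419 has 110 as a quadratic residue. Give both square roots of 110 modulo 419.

Since 419 ≡ 3 (mod 4), a square root of 110 is 110^((419+1)/4) = 110^105 mod 419.
Repeated squaring: 110^2≡368, 110^4≡87, 110^8≡27, 110^16≡310, 110^32≡149, 110^64≡413 (mod 419).
110^105 = 110^(64+32+8+1) ≡ 23 (mod 419).
Check: 23² = 529 ≡ 110 (mod 419). The two roots are 23 and 396.

23, 396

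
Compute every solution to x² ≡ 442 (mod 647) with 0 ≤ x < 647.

33, 614

Since 647 ≡ 3 (mod 4), a square root of 442 is 442^((647+1)/4) = 442^162 mod 647.
Repeated squaring: 442^2≡617, 442^4≡253, 442^8≡603, 442^16≡642, 442^32≡25, 442^64≡625, 442^128≡484 (mod 647).
442^162 = 442^(128+32+2) ≡ 614 (mod 647).
Check: 614² = 376996 ≡ 442 (mod 647). The two roots are 33 and 614.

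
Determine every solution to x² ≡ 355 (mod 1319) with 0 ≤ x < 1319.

Since 1319 ≡ 3 (mod 4), a square root of 355 is 355^((1319+1)/4) = 355^330 mod 1319.
Repeated squaring: 355^2≡720, 355^4≡33, 355^8≡1089, 355^16≡140, 355^32≡1134, 355^64≡1250, 355^128≡804, 355^256≡106 (mod 1319).
355^330 = 355^(256+64+8+2) ≡ 270 (mod 1319).
Check: 270² = 72900 ≡ 355 (mod 1319). The two roots are 270 and 1049.

270, 1049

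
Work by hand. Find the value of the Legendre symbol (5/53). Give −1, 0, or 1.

Euler's criterion: (5/53) ≡ 5^26 (mod 53).
5^2 ≡ 25 (mod 53)
5^4 ≡ 42 (mod 53)
5^8 ≡ 15 (mod 53)
5^16 ≡ 13 (mod 53)
5^26 = 5^(16+8+2) ≡ 52 (mod 53).
Result is 52 ≡ −1, so (5/53) = −1.

-1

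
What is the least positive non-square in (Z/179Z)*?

2

(2/179) = −1, so 2 is the smallest positive non-residue mod 179.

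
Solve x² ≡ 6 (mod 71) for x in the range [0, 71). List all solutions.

19, 52

Since 71 ≡ 3 (mod 4), a square root of 6 is 6^((71+1)/4) = 6^18 mod 71.
Repeated squaring: 6^2≡36, 6^4≡18, 6^8≡40, 6^16≡38 (mod 71).
6^18 = 6^(16+2) ≡ 19 (mod 71).
Check: 19² = 361 ≡ 6 (mod 71). The two roots are 19 and 52.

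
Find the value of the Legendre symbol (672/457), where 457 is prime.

1

First reduce: 672 ≡ 215 (mod 457).
Reciprocity: 215 ≡ 3 and 457 ≡ 1 (mod 4), so (215/457) = +(457/215).
Reduce top mod 215: now compute (27/215).
Reciprocity: 27 ≡ 3 and 215 ≡ 3 (mod 4), so (27/215) = −(215/27).
Reduce top mod 27: now compute (26/27).
Pull out 2: since 27 ≡ 3 (mod 8), (2/27) = -1.
Reciprocity: 13 ≡ 1 and 27 ≡ 3 (mod 4), so (13/27) = +(27/13).
Reduce top mod 13: now compute (1/13).
Reached (1/13) = 1. Collecting the sign flips along the way, the symbol is +1.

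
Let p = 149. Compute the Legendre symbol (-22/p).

First reduce: -22 ≡ 127 (mod 149).
Reciprocity: 127 ≡ 3 and 149 ≡ 1 (mod 4), so (127/149) = +(149/127).
Reduce top mod 127: now compute (22/127).
Pull out 2: since 127 ≡ 7 (mod 8), (2/127) = +1.
Reciprocity: 11 ≡ 3 and 127 ≡ 3 (mod 4), so (11/127) = −(127/11).
Reduce top mod 11: now compute (6/11).
Pull out 2: since 11 ≡ 3 (mod 8), (2/11) = -1.
Reciprocity: 3 ≡ 3 and 11 ≡ 3 (mod 4), so (3/11) = −(11/3).
Reduce top mod 3: now compute (2/3).
Pull out 2: since 3 ≡ 3 (mod 8), (2/3) = -1.
Reached (1/3) = 1. Collecting the sign flips along the way, the symbol is +1.

1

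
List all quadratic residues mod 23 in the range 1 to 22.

1 2 3 4 6 8 9 12 13 16 18

Square k = 1,…,11 (k and 23−k give the same square):
1²=1, 2²=4, 3²=9, 4²=16, 5²≡2, 6²≡13, 7²≡3, 8²≡18, 9²≡12, 10²≡8, 11²≡6 (mod 23).
So the quadratic residues mod 23 are {1, 2, 3, 4, 6, 8, 9, 12, 13, 16, 18}.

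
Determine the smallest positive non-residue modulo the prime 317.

(2/317) = −1, so 2 is the smallest positive non-residue mod 317.

2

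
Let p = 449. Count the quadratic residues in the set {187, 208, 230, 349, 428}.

(187/449) = -1 → non-residue.
(208/449) = -1 → non-residue.
(230/449) = +1 → QR.
(349/449) = +1 → QR.
(428/449) = -1 → non-residue.
Total quadratic residues among the 5: 2.

2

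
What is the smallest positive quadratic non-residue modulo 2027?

(2/2027) = −1, so 2 is the smallest positive non-residue mod 2027.

2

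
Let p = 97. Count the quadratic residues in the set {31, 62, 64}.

(31/97) = +1 → QR.
(62/97) = +1 → QR.
(64/97) = +1 → QR.
Total quadratic residues among the 3: 3.

3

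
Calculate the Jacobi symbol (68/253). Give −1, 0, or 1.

1

Pull out 2^2: since 253 ≡ 5 (mod 8), (2/253) = -1, so (2/253)^2 = +1.
Reciprocity: 17 ≡ 1 and 253 ≡ 1 (mod 4), so (17/253) = +(253/17).
Reduce top mod 17: now compute (15/17).
Reciprocity: 15 ≡ 3 and 17 ≡ 1 (mod 4), so (15/17) = +(17/15).
Reduce top mod 15: now compute (2/15).
Pull out 2: since 15 ≡ 7 (mod 8), (2/15) = +1.
Reached (1/15) = 1. Collecting the sign flips along the way, the symbol is +1.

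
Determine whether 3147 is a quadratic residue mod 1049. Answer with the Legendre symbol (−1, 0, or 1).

0

First reduce: 3147 ≡ 0 (mod 1049).
Top reduces to 0: gcd > 1, so the symbol is 0.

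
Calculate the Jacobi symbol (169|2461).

1

Reciprocity: 169 ≡ 1 and 2461 ≡ 1 (mod 4), so (169/2461) = +(2461/169).
Reduce top mod 169: now compute (95/169).
Reciprocity: 95 ≡ 3 and 169 ≡ 1 (mod 4), so (95/169) = +(169/95).
Reduce top mod 95: now compute (74/95).
Pull out 2: since 95 ≡ 7 (mod 8), (2/95) = +1.
Reciprocity: 37 ≡ 1 and 95 ≡ 3 (mod 4), so (37/95) = +(95/37).
Reduce top mod 37: now compute (21/37).
Reciprocity: 21 ≡ 1 and 37 ≡ 1 (mod 4), so (21/37) = +(37/21).
Reduce top mod 21: now compute (16/21).
Pull out 2^4: since 21 ≡ 5 (mod 8), (2/21) = -1, so (2/21)^4 = +1.
Reached (1/21) = 1. Collecting the sign flips along the way, the symbol is +1.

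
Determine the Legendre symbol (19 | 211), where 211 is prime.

1

Reciprocity: 19 ≡ 3 and 211 ≡ 3 (mod 4), so (19/211) = −(211/19).
Reduce top mod 19: now compute (2/19).
Pull out 2: since 19 ≡ 3 (mod 8), (2/19) = -1.
Reached (1/19) = 1. Collecting the sign flips along the way, the symbol is +1.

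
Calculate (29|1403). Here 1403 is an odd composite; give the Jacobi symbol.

-1

Reciprocity: 29 ≡ 1 and 1403 ≡ 3 (mod 4), so (29/1403) = +(1403/29).
Reduce top mod 29: now compute (11/29).
Reciprocity: 11 ≡ 3 and 29 ≡ 1 (mod 4), so (11/29) = +(29/11).
Reduce top mod 11: now compute (7/11).
Reciprocity: 7 ≡ 3 and 11 ≡ 3 (mod 4), so (7/11) = −(11/7).
Reduce top mod 7: now compute (4/7).
Pull out 2^2: since 7 ≡ 7 (mod 8), (2/7) = +1, so (2/7)^2 = +1.
Reached (1/7) = 1. Collecting the sign flips along the way, the symbol is -1.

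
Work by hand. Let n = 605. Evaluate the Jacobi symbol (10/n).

0

Pull out 2: since 605 ≡ 5 (mod 8), (2/605) = -1.
Reciprocity: 5 ≡ 1 and 605 ≡ 1 (mod 4), so (5/605) = +(605/5).
Reduce top mod 5: now compute (0/5).
Top reduces to 0: gcd > 1, so the symbol is 0.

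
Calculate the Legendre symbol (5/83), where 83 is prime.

-1

Reciprocity: 5 ≡ 1 and 83 ≡ 3 (mod 4), so (5/83) = +(83/5).
Reduce top mod 5: now compute (3/5).
Reciprocity: 3 ≡ 3 and 5 ≡ 1 (mod 4), so (3/5) = +(5/3).
Reduce top mod 3: now compute (2/3).
Pull out 2: since 3 ≡ 3 (mod 8), (2/3) = -1.
Reached (1/3) = 1. Collecting the sign flips along the way, the symbol is -1.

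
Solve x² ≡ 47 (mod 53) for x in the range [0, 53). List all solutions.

53 ≡ 1 (mod 4), so we find a root by search.
Trying successive values, 10² = 100 ≡ 47 (mod 53). The other root is 53 − 10 = 43.

10, 43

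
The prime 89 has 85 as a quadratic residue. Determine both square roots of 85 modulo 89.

89 ≡ 1 (mod 4), so we find a root by search.
Trying successive values, 21² = 441 ≡ 85 (mod 89). The other root is 89 − 21 = 68.

21, 68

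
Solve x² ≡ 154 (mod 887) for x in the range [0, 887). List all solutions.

Since 887 ≡ 3 (mod 4), a square root of 154 is 154^((887+1)/4) = 154^222 mod 887.
Repeated squaring: 154^2≡654, 154^4≡182, 154^8≡305, 154^16≡777, 154^32≡569, 154^64≡6, 154^128≡36 (mod 887).
154^222 = 154^(128+64+16+8+4+2) ≡ 74 (mod 887).
Check: 74² = 5476 ≡ 154 (mod 887). The two roots are 74 and 813.

74, 813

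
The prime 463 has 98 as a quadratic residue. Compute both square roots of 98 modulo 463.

32, 431

Since 463 ≡ 3 (mod 4), a square root of 98 is 98^((463+1)/4) = 98^116 mod 463.
Repeated squaring: 98^2≡344, 98^4≡271, 98^8≡287, 98^16≡418, 98^32≡173, 98^64≡297 (mod 463).
98^116 = 98^(64+32+16+4) ≡ 32 (mod 463).
Check: 32² = 1024 ≡ 98 (mod 463). The two roots are 32 and 431.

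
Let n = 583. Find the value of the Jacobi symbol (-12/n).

First reduce: -12 ≡ 571 (mod 583).
Reciprocity: 571 ≡ 3 and 583 ≡ 3 (mod 4), so (571/583) = −(583/571).
Reduce top mod 571: now compute (12/571).
Pull out 2^2: since 571 ≡ 3 (mod 8), (2/571) = -1, so (2/571)^2 = +1.
Reciprocity: 3 ≡ 3 and 571 ≡ 3 (mod 4), so (3/571) = −(571/3).
Reduce top mod 3: now compute (1/3).
Reached (1/3) = 1. Collecting the sign flips along the way, the symbol is +1.

1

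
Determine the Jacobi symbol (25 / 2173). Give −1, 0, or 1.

1

Reciprocity: 25 ≡ 1 and 2173 ≡ 1 (mod 4), so (25/2173) = +(2173/25).
Reduce top mod 25: now compute (23/25).
Reciprocity: 23 ≡ 3 and 25 ≡ 1 (mod 4), so (23/25) = +(25/23).
Reduce top mod 23: now compute (2/23).
Pull out 2: since 23 ≡ 7 (mod 8), (2/23) = +1.
Reached (1/23) = 1. Collecting the sign flips along the way, the symbol is +1.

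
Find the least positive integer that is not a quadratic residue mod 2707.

(2/2707) = −1, so 2 is the smallest positive non-residue mod 2707.

2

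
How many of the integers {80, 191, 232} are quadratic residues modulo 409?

2

(80/409) = +1 → QR.
(191/409) = +1 → QR.
(232/409) = -1 → non-residue.
Total quadratic residues among the 3: 2.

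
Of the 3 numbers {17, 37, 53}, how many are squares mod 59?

(17/59) = +1 → QR.
(37/59) = -1 → non-residue.
(53/59) = +1 → QR.
Total quadratic residues among the 3: 2.

2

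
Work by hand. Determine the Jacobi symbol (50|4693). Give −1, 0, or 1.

Pull out 2: since 4693 ≡ 5 (mod 8), (2/4693) = -1.
Reciprocity: 25 ≡ 1 and 4693 ≡ 1 (mod 4), so (25/4693) = +(4693/25).
Reduce top mod 25: now compute (18/25).
Pull out 2: since 25 ≡ 1 (mod 8), (2/25) = +1.
Reciprocity: 9 ≡ 1 and 25 ≡ 1 (mod 4), so (9/25) = +(25/9).
Reduce top mod 9: now compute (7/9).
Reciprocity: 7 ≡ 3 and 9 ≡ 1 (mod 4), so (7/9) = +(9/7).
Reduce top mod 7: now compute (2/7).
Pull out 2: since 7 ≡ 7 (mod 8), (2/7) = +1.
Reached (1/7) = 1. Collecting the sign flips along the way, the symbol is -1.

-1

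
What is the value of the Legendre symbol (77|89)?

Reciprocity: 77 ≡ 1 and 89 ≡ 1 (mod 4), so (77/89) = +(89/77).
Reduce top mod 77: now compute (12/77).
Pull out 2^2: since 77 ≡ 5 (mod 8), (2/77) = -1, so (2/77)^2 = +1.
Reciprocity: 3 ≡ 3 and 77 ≡ 1 (mod 4), so (3/77) = +(77/3).
Reduce top mod 3: now compute (2/3).
Pull out 2: since 3 ≡ 3 (mod 8), (2/3) = -1.
Reached (1/3) = 1. Collecting the sign flips along the way, the symbol is -1.

-1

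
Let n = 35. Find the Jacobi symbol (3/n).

1

Reciprocity: 3 ≡ 3 and 35 ≡ 3 (mod 4), so (3/35) = −(35/3).
Reduce top mod 3: now compute (2/3).
Pull out 2: since 3 ≡ 3 (mod 8), (2/3) = -1.
Reached (1/3) = 1. Collecting the sign flips along the way, the symbol is +1.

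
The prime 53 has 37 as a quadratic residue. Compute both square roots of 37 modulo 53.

14, 39

53 ≡ 1 (mod 4), so we find a root by search.
Trying successive values, 14² = 196 ≡ 37 (mod 53). The other root is 53 − 14 = 39.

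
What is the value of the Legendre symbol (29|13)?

First reduce: 29 ≡ 3 (mod 13).
Reciprocity: 3 ≡ 3 and 13 ≡ 1 (mod 4), so (3/13) = +(13/3).
Reduce top mod 3: now compute (1/3).
Reached (1/3) = 1. Collecting the sign flips along the way, the symbol is +1.

1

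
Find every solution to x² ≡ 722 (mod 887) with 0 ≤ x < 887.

Since 887 ≡ 3 (mod 4), a square root of 722 is 722^((887+1)/4) = 722^222 mod 887.
Repeated squaring: 722^2≡615, 722^4≡363, 722^8≡493, 722^16≡11, 722^32≡121, 722^64≡449, 722^128≡252 (mod 887).
722^222 = 722^(128+64+16+8+4+2) ≡ 290 (mod 887).
Check: 290² = 84100 ≡ 722 (mod 887). The two roots are 290 and 597.

290, 597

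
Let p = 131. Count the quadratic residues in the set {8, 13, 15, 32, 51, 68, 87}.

2

(8/131) = -1 → non-residue.
(13/131) = +1 → QR.
(15/131) = +1 → QR.
(32/131) = -1 → non-residue.
(51/131) = -1 → non-residue.
(68/131) = -1 → non-residue.
(87/131) = -1 → non-residue.
Total quadratic residues among the 7: 2.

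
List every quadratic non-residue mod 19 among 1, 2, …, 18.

Square k = 1,…,9 (k and 19−k give the same square):
1²=1, 2²=4, 3²=9, 4²=16, 5²≡6, 6²≡17, 7²≡11, 8²≡7, 9²≡5 (mod 19).
The residues are {1, 4, 5, 6, 7, 9, 11, 16, 17}; the non-residues are the remaining 9 nonzero classes.

2 3 8 10 12 13 14 15 18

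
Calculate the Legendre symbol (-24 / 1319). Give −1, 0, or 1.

First reduce: -24 ≡ 1295 (mod 1319).
Reciprocity: 1295 ≡ 3 and 1319 ≡ 3 (mod 4), so (1295/1319) = −(1319/1295).
Reduce top mod 1295: now compute (24/1295).
Pull out 2^3: since 1295 ≡ 7 (mod 8), (2/1295) = +1, so (2/1295)^3 = +1.
Reciprocity: 3 ≡ 3 and 1295 ≡ 3 (mod 4), so (3/1295) = −(1295/3).
Reduce top mod 3: now compute (2/3).
Pull out 2: since 3 ≡ 3 (mod 8), (2/3) = -1.
Reached (1/3) = 1. Collecting the sign flips along the way, the symbol is -1.

-1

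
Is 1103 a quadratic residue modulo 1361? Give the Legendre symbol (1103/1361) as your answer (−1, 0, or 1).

1

Reciprocity: 1103 ≡ 3 and 1361 ≡ 1 (mod 4), so (1103/1361) = +(1361/1103).
Reduce top mod 1103: now compute (258/1103).
Pull out 2: since 1103 ≡ 7 (mod 8), (2/1103) = +1.
Reciprocity: 129 ≡ 1 and 1103 ≡ 3 (mod 4), so (129/1103) = +(1103/129).
Reduce top mod 129: now compute (71/129).
Reciprocity: 71 ≡ 3 and 129 ≡ 1 (mod 4), so (71/129) = +(129/71).
Reduce top mod 71: now compute (58/71).
Pull out 2: since 71 ≡ 7 (mod 8), (2/71) = +1.
Reciprocity: 29 ≡ 1 and 71 ≡ 3 (mod 4), so (29/71) = +(71/29).
Reduce top mod 29: now compute (13/29).
Reciprocity: 13 ≡ 1 and 29 ≡ 1 (mod 4), so (13/29) = +(29/13).
Reduce top mod 13: now compute (3/13).
Reciprocity: 3 ≡ 3 and 13 ≡ 1 (mod 4), so (3/13) = +(13/3).
Reduce top mod 3: now compute (1/3).
Reached (1/3) = 1. Collecting the sign flips along the way, the symbol is +1.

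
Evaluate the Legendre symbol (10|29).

Pull out 2: since 29 ≡ 5 (mod 8), (2/29) = -1.
Reciprocity: 5 ≡ 1 and 29 ≡ 1 (mod 4), so (5/29) = +(29/5).
Reduce top mod 5: now compute (4/5).
Pull out 2^2: since 5 ≡ 5 (mod 8), (2/5) = -1, so (2/5)^2 = +1.
Reached (1/5) = 1. Collecting the sign flips along the way, the symbol is -1.

-1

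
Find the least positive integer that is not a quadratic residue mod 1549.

2

(2/1549) = −1, so 2 is the smallest positive non-residue mod 1549.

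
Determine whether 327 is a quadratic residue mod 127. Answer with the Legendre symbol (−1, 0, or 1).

1

First reduce: 327 ≡ 73 (mod 127).
Reciprocity: 73 ≡ 1 and 127 ≡ 3 (mod 4), so (73/127) = +(127/73).
Reduce top mod 73: now compute (54/73).
Pull out 2: since 73 ≡ 1 (mod 8), (2/73) = +1.
Reciprocity: 27 ≡ 3 and 73 ≡ 1 (mod 4), so (27/73) = +(73/27).
Reduce top mod 27: now compute (19/27).
Reciprocity: 19 ≡ 3 and 27 ≡ 3 (mod 4), so (19/27) = −(27/19).
Reduce top mod 19: now compute (8/19).
Pull out 2^3: since 19 ≡ 3 (mod 8), (2/19) = -1, so (2/19)^3 = -1.
Reached (1/19) = 1. Collecting the sign flips along the way, the symbol is +1.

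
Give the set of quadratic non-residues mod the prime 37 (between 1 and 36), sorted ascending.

2,5,6,8,13,14,15,17,18,19,20,22,23,24,29,31,32,35

Square k = 1,…,18 (k and 37−k give the same square):
1²=1, 2²=4, 3²=9, 4²=16, 5²=25, 6²=36, 7²≡12, 8²≡27, 9²≡7, 10²≡26, 11²≡10, 12²≡33, 13²≡21, 14²≡11, 15²≡3, 16²≡34, 17²≡30, 18²≡28 (mod 37).
The residues are {1, 3, 4, 7, 9, 10, 11, 12, 16, 21, 25, 26, 27, 28, 30, 33, 34, 36}; the non-residues are the remaining 18 nonzero classes.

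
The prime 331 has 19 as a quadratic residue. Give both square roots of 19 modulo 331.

130, 201

Since 331 ≡ 3 (mod 4), a square root of 19 is 19^((331+1)/4) = 19^83 mod 331.
Repeated squaring: 19^2≡30, 19^4≡238, 19^8≡43, 19^16≡194, 19^32≡233, 19^64≡5 (mod 331).
19^83 = 19^(64+16+2+1) ≡ 130 (mod 331).
Check: 130² = 16900 ≡ 19 (mod 331). The two roots are 130 and 201.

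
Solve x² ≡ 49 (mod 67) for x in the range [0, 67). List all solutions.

7, 60

Since 67 ≡ 3 (mod 4), a square root of 49 is 49^((67+1)/4) = 49^17 mod 67.
Repeated squaring: 49^2≡56, 49^4≡54, 49^8≡35, 49^16≡19 (mod 67).
49^17 = 49^(16+1) ≡ 60 (mod 67).
Check: 60² = 3600 ≡ 49 (mod 67). The two roots are 7 and 60.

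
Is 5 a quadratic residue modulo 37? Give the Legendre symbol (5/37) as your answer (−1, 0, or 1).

-1

Reciprocity: 5 ≡ 1 and 37 ≡ 1 (mod 4), so (5/37) = +(37/5).
Reduce top mod 5: now compute (2/5).
Pull out 2: since 5 ≡ 5 (mod 8), (2/5) = -1.
Reached (1/5) = 1. Collecting the sign flips along the way, the symbol is -1.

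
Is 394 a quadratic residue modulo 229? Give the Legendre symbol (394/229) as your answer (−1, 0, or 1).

Euler's criterion: (394/229) ≡ 165^114 (mod 229).
165^2 ≡ 203 (mod 229)
165^4 ≡ 218 (mod 229)
165^8 ≡ 121 (mod 229)
165^16 ≡ 214 (mod 229)
165^32 ≡ 225 (mod 229)
165^64 ≡ 16 (mod 229)
165^114 = 165^(64+32+16+2) ≡ 1 (mod 229).
Result is 1, so (394/229) = 1.

1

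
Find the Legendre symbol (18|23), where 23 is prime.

Pull out 2: since 23 ≡ 7 (mod 8), (2/23) = +1.
Reciprocity: 9 ≡ 1 and 23 ≡ 3 (mod 4), so (9/23) = +(23/9).
Reduce top mod 9: now compute (5/9).
Reciprocity: 5 ≡ 1 and 9 ≡ 1 (mod 4), so (5/9) = +(9/5).
Reduce top mod 5: now compute (4/5).
Pull out 2^2: since 5 ≡ 5 (mod 8), (2/5) = -1, so (2/5)^2 = +1.
Reached (1/5) = 1. Collecting the sign flips along the way, the symbol is +1.

1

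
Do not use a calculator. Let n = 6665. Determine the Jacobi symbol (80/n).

0

Pull out 2^4: since 6665 ≡ 1 (mod 8), (2/6665) = +1, so (2/6665)^4 = +1.
Reciprocity: 5 ≡ 1 and 6665 ≡ 1 (mod 4), so (5/6665) = +(6665/5).
Reduce top mod 5: now compute (0/5).
Top reduces to 0: gcd > 1, so the symbol is 0.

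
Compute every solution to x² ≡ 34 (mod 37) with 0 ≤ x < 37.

16, 21

37 ≡ 1 (mod 4), so we find a root by search.
Trying successive values, 16² = 256 ≡ 34 (mod 37). The other root is 37 − 16 = 21.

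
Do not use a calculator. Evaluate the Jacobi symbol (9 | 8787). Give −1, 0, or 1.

0

Reciprocity: 9 ≡ 1 and 8787 ≡ 3 (mod 4), so (9/8787) = +(8787/9).
Reduce top mod 9: now compute (3/9).
Reciprocity: 3 ≡ 3 and 9 ≡ 1 (mod 4), so (3/9) = +(9/3).
Reduce top mod 3: now compute (0/3).
Top reduces to 0: gcd > 1, so the symbol is 0.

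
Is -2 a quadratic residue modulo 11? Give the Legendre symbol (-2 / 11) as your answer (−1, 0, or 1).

Euler's criterion: (-2/11) ≡ 9^5 (mod 11).
9^2 ≡ 4 (mod 11)
9^4 ≡ 5 (mod 11)
9^5 = 9^(4+1) ≡ 1 (mod 11).
Result is 1, so (-2/11) = 1.

1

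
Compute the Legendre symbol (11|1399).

1

Reciprocity: 11 ≡ 3 and 1399 ≡ 3 (mod 4), so (11/1399) = −(1399/11).
Reduce top mod 11: now compute (2/11).
Pull out 2: since 11 ≡ 3 (mod 8), (2/11) = -1.
Reached (1/11) = 1. Collecting the sign flips along the way, the symbol is +1.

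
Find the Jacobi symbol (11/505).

Reciprocity: 11 ≡ 3 and 505 ≡ 1 (mod 4), so (11/505) = +(505/11).
Reduce top mod 11: now compute (10/11).
Pull out 2: since 11 ≡ 3 (mod 8), (2/11) = -1.
Reciprocity: 5 ≡ 1 and 11 ≡ 3 (mod 4), so (5/11) = +(11/5).
Reduce top mod 5: now compute (1/5).
Reached (1/5) = 1. Collecting the sign flips along the way, the symbol is -1.

-1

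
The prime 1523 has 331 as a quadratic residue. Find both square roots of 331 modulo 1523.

70, 1453

Since 1523 ≡ 3 (mod 4), a square root of 331 is 331^((1523+1)/4) = 331^381 mod 1523.
Repeated squaring: 331^2≡1428, 331^4≡1410, 331^8≡585, 331^16≡1073, 331^32≡1464, 331^64≡435, 331^128≡373, 331^256≡536 (mod 1523).
331^381 = 331^(256+64+32+16+8+4+1) ≡ 1453 (mod 1523).
Check: 1453² = 2111209 ≡ 331 (mod 1523). The two roots are 70 and 1453.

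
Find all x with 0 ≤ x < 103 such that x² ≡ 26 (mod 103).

Since 103 ≡ 3 (mod 4), a square root of 26 is 26^((103+1)/4) = 26^26 mod 103.
Repeated squaring: 26^2≡58, 26^4≡68, 26^8≡92, 26^16≡18 (mod 103).
26^26 = 26^(16+8+2) ≡ 52 (mod 103).
Check: 52² = 2704 ≡ 26 (mod 103). The two roots are 51 and 52.

51, 52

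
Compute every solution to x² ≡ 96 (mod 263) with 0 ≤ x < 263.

126, 137

Since 263 ≡ 3 (mod 4), a square root of 96 is 96^((263+1)/4) = 96^66 mod 263.
Repeated squaring: 96^2≡11, 96^4≡121, 96^8≡176, 96^16≡205, 96^32≡208, 96^64≡132 (mod 263).
96^66 = 96^(64+2) ≡ 137 (mod 263).
Check: 137² = 18769 ≡ 96 (mod 263). The two roots are 126 and 137.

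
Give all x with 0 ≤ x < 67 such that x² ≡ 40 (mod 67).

24, 43

Since 67 ≡ 3 (mod 4), a square root of 40 is 40^((67+1)/4) = 40^17 mod 67.
Repeated squaring: 40^2≡59, 40^4≡64, 40^8≡9, 40^16≡14 (mod 67).
40^17 = 40^(16+1) ≡ 24 (mod 67).
Check: 24² = 576 ≡ 40 (mod 67). The two roots are 24 and 43.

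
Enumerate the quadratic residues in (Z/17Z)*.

1,2,4,8,9,13,15,16

Square k = 1,…,8 (k and 17−k give the same square):
1²=1, 2²=4, 3²=9, 4²=16, 5²≡8, 6²≡2, 7²≡15, 8²≡13 (mod 17).
So the quadratic residues mod 17 are {1, 2, 4, 8, 9, 13, 15, 16}.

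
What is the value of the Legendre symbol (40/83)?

1

Pull out 2^3: since 83 ≡ 3 (mod 8), (2/83) = -1, so (2/83)^3 = -1.
Reciprocity: 5 ≡ 1 and 83 ≡ 3 (mod 4), so (5/83) = +(83/5).
Reduce top mod 5: now compute (3/5).
Reciprocity: 3 ≡ 3 and 5 ≡ 1 (mod 4), so (3/5) = +(5/3).
Reduce top mod 3: now compute (2/3).
Pull out 2: since 3 ≡ 3 (mod 8), (2/3) = -1.
Reached (1/3) = 1. Collecting the sign flips along the way, the symbol is +1.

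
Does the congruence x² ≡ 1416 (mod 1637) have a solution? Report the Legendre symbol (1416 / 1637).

Pull out 2^3: since 1637 ≡ 5 (mod 8), (2/1637) = -1, so (2/1637)^3 = -1.
Reciprocity: 177 ≡ 1 and 1637 ≡ 1 (mod 4), so (177/1637) = +(1637/177).
Reduce top mod 177: now compute (44/177).
Pull out 2^2: since 177 ≡ 1 (mod 8), (2/177) = +1, so (2/177)^2 = +1.
Reciprocity: 11 ≡ 3 and 177 ≡ 1 (mod 4), so (11/177) = +(177/11).
Reduce top mod 11: now compute (1/11).
Reached (1/11) = 1. Collecting the sign flips along the way, the symbol is -1.

-1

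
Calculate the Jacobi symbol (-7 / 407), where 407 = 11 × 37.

1

First reduce: -7 ≡ 400 (mod 407).
Pull out 2^4: since 407 ≡ 7 (mod 8), (2/407) = +1, so (2/407)^4 = +1.
Reciprocity: 25 ≡ 1 and 407 ≡ 3 (mod 4), so (25/407) = +(407/25).
Reduce top mod 25: now compute (7/25).
Reciprocity: 7 ≡ 3 and 25 ≡ 1 (mod 4), so (7/25) = +(25/7).
Reduce top mod 7: now compute (4/7).
Pull out 2^2: since 7 ≡ 7 (mod 8), (2/7) = +1, so (2/7)^2 = +1.
Reached (1/7) = 1. Collecting the sign flips along the way, the symbol is +1.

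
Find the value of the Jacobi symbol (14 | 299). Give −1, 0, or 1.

-1

Pull out 2: since 299 ≡ 3 (mod 8), (2/299) = -1.
Reciprocity: 7 ≡ 3 and 299 ≡ 3 (mod 4), so (7/299) = −(299/7).
Reduce top mod 7: now compute (5/7).
Reciprocity: 5 ≡ 1 and 7 ≡ 3 (mod 4), so (5/7) = +(7/5).
Reduce top mod 5: now compute (2/5).
Pull out 2: since 5 ≡ 5 (mod 8), (2/5) = -1.
Reached (1/5) = 1. Collecting the sign flips along the way, the symbol is -1.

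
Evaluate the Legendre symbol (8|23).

Euler's criterion: (8/23) ≡ 8^11 (mod 23).
8^2 ≡ 18 (mod 23)
8^4 ≡ 2 (mod 23)
8^8 ≡ 4 (mod 23)
8^11 = 8^(8+2+1) ≡ 1 (mod 23).
Result is 1, so (8/23) = 1.

1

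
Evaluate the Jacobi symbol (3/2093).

Reciprocity: 3 ≡ 3 and 2093 ≡ 1 (mod 4), so (3/2093) = +(2093/3).
Reduce top mod 3: now compute (2/3).
Pull out 2: since 3 ≡ 3 (mod 8), (2/3) = -1.
Reached (1/3) = 1. Collecting the sign flips along the way, the symbol is -1.

-1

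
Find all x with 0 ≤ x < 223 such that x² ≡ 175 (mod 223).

Since 223 ≡ 3 (mod 4), a square root of 175 is 175^((223+1)/4) = 175^56 mod 223.
Repeated squaring: 175^2≡74, 175^4≡124, 175^8≡212, 175^16≡121, 175^32≡146 (mod 223).
175^56 = 175^(32+16+8) ≡ 130 (mod 223).
Check: 130² = 16900 ≡ 175 (mod 223). The two roots are 93 and 130.

93, 130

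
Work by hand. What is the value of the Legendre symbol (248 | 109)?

-1

Euler's criterion: (248/109) ≡ 30^54 (mod 109).
30^2 ≡ 28 (mod 109)
30^4 ≡ 21 (mod 109)
30^8 ≡ 5 (mod 109)
30^16 ≡ 25 (mod 109)
30^32 ≡ 80 (mod 109)
30^54 = 30^(32+16+4+2) ≡ 108 (mod 109).
Result is 108 ≡ −1, so (248/109) = −1.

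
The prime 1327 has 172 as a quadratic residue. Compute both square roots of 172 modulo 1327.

Since 1327 ≡ 3 (mod 4), a square root of 172 is 172^((1327+1)/4) = 172^332 mod 1327.
Repeated squaring: 172^2≡390, 172^4≡822, 172^8≡241, 172^16≡1020, 172^32≡32, 172^64≡1024, 172^128≡246, 172^256≡801 (mod 1327).
172^332 = 172^(256+64+8+4) ≡ 549 (mod 1327).
Check: 549² = 301401 ≡ 172 (mod 1327). The two roots are 549 and 778.

549, 778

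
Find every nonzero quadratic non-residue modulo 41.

Square k = 1,…,20 (k and 41−k give the same square):
1²=1, 2²=4, 3²=9, 4²=16, 5²=25, 6²=36, 7²≡8, 8²≡23, 9²≡40, 10²≡18, 11²≡39, 12²≡21, 13²≡5, 14²≡32, 15²≡20, 16²≡10, 17²≡2, 18²≡37, 19²≡33, 20²≡31 (mod 41).
The residues are {1, 2, 4, 5, 8, 9, 10, 16, 18, 20, 21, 23, 25, 31, 32, 33, 36, 37, 39, 40}; the non-residues are the remaining 20 nonzero classes.

3,6,7,11,12,13,14,15,17,19,22,24,26,27,28,29,30,34,35,38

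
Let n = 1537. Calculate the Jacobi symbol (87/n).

Reciprocity: 87 ≡ 3 and 1537 ≡ 1 (mod 4), so (87/1537) = +(1537/87).
Reduce top mod 87: now compute (58/87).
Pull out 2: since 87 ≡ 7 (mod 8), (2/87) = +1.
Reciprocity: 29 ≡ 1 and 87 ≡ 3 (mod 4), so (29/87) = +(87/29).
Reduce top mod 29: now compute (0/29).
Top reduces to 0: gcd > 1, so the symbol is 0.

0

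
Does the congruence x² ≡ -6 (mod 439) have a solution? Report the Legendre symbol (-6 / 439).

Euler's criterion: (-6/439) ≡ 433^219 (mod 439).
433^2 ≡ 36 (mod 439)
433^4 ≡ 418 (mod 439)
433^8 ≡ 2 (mod 439)
433^16 ≡ 4 (mod 439)
433^32 ≡ 16 (mod 439)
433^64 ≡ 256 (mod 439)
433^128 ≡ 125 (mod 439)
433^219 = 433^(128+64+16+8+2+1) ≡ 1 (mod 439).
Result is 1, so (-6/439) = 1.

1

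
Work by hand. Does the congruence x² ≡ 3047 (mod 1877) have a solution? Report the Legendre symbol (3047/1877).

First reduce: 3047 ≡ 1170 (mod 1877).
Pull out 2: since 1877 ≡ 5 (mod 8), (2/1877) = -1.
Reciprocity: 585 ≡ 1 and 1877 ≡ 1 (mod 4), so (585/1877) = +(1877/585).
Reduce top mod 585: now compute (122/585).
Pull out 2: since 585 ≡ 1 (mod 8), (2/585) = +1.
Reciprocity: 61 ≡ 1 and 585 ≡ 1 (mod 4), so (61/585) = +(585/61).
Reduce top mod 61: now compute (36/61).
Pull out 2^2: since 61 ≡ 5 (mod 8), (2/61) = -1, so (2/61)^2 = +1.
Reciprocity: 9 ≡ 1 and 61 ≡ 1 (mod 4), so (9/61) = +(61/9).
Reduce top mod 9: now compute (7/9).
Reciprocity: 7 ≡ 3 and 9 ≡ 1 (mod 4), so (7/9) = +(9/7).
Reduce top mod 7: now compute (2/7).
Pull out 2: since 7 ≡ 7 (mod 8), (2/7) = +1.
Reached (1/7) = 1. Collecting the sign flips along the way, the symbol is -1.

-1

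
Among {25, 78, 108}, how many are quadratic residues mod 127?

1

(25/127) = +1 → QR.
(78/127) = -1 → non-residue.
(108/127) = -1 → non-residue.
Total quadratic residues among the 3: 1.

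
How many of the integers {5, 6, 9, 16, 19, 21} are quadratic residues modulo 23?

(5/23) = -1 → non-residue.
(6/23) = +1 → QR.
(9/23) = +1 → QR.
(16/23) = +1 → QR.
(19/23) = -1 → non-residue.
(21/23) = -1 → non-residue.
Total quadratic residues among the 6: 3.

3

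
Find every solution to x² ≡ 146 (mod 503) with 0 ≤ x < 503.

Since 503 ≡ 3 (mod 4), a square root of 146 is 146^((503+1)/4) = 146^126 mod 503.
Repeated squaring: 146^2≡190, 146^4≡387, 146^8≡378, 146^16≡32, 146^32≡18, 146^64≡324 (mod 503).
146^126 = 146^(64+32+16+8+4+2) ≡ 256 (mod 503).
Check: 256² = 65536 ≡ 146 (mod 503). The two roots are 247 and 256.

247, 256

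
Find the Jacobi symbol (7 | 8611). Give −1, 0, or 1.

Reciprocity: 7 ≡ 3 and 8611 ≡ 3 (mod 4), so (7/8611) = −(8611/7).
Reduce top mod 7: now compute (1/7).
Reached (1/7) = 1. Collecting the sign flips along the way, the symbol is -1.

-1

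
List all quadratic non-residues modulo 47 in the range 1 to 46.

Square k = 1,…,23 (k and 47−k give the same square):
1²=1, 2²=4, 3²=9, 4²=16, 5²=25, 6²=36, 7²≡2, 8²≡17, 9²≡34, 10²≡6, 11²≡27, 12²≡3, 13²≡28, 14²≡8, 15²≡37, 16²≡21, 17²≡7, 18²≡42, 19²≡32, 20²≡24, 21²≡18, 22²≡14, 23²≡12 (mod 47).
The residues are {1, 2, 3, 4, 6, 7, 8, 9, 12, 14, 16, 17, 18, 21, 24, 25, 27, 28, 32, 34, 36, 37, 42}; the non-residues are the remaining 23 nonzero classes.

5 10 11 13 15 19 20 22 23 26 29 30 31 33 35 38 39 40 41 43 44 45 46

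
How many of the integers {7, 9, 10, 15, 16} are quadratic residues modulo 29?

3

(7/29) = +1 → QR.
(9/29) = +1 → QR.
(10/29) = -1 → non-residue.
(15/29) = -1 → non-residue.
(16/29) = +1 → QR.
Total quadratic residues among the 5: 3.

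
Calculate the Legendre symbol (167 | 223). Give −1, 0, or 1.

Euler's criterion: (167/223) ≡ 167^111 (mod 223).
167^2 ≡ 14 (mod 223)
167^4 ≡ 196 (mod 223)
167^8 ≡ 60 (mod 223)
167^16 ≡ 32 (mod 223)
167^32 ≡ 132 (mod 223)
167^64 ≡ 30 (mod 223)
167^111 = 167^(64+32+8+4+2+1) ≡ 222 (mod 223).
Result is 222 ≡ −1, so (167/223) = −1.

-1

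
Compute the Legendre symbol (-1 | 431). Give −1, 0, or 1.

Euler's criterion: (-1/431) ≡ 430^215 (mod 431).
430^2 ≡ 1 (mod 431)
430^4 ≡ 1 (mod 431)
430^8 ≡ 1 (mod 431)
430^16 ≡ 1 (mod 431)
430^32 ≡ 1 (mod 431)
430^64 ≡ 1 (mod 431)
430^128 ≡ 1 (mod 431)
430^215 = 430^(128+64+16+4+2+1) ≡ 430 (mod 431).
Result is 430 ≡ −1, so (-1/431) = −1.

-1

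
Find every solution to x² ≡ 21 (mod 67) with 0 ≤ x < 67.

Since 67 ≡ 3 (mod 4), a square root of 21 is 21^((67+1)/4) = 21^17 mod 67.
Repeated squaring: 21^2≡39, 21^4≡47, 21^8≡65, 21^16≡4 (mod 67).
21^17 = 21^(16+1) ≡ 17 (mod 67).
Check: 17² = 289 ≡ 21 (mod 67). The two roots are 17 and 50.

17, 50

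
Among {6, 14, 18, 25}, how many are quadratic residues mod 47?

(6/47) = +1 → QR.
(14/47) = +1 → QR.
(18/47) = +1 → QR.
(25/47) = +1 → QR.
Total quadratic residues among the 4: 4.

4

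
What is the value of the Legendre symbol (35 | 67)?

1

Reciprocity: 35 ≡ 3 and 67 ≡ 3 (mod 4), so (35/67) = −(67/35).
Reduce top mod 35: now compute (32/35).
Pull out 2^5: since 35 ≡ 3 (mod 8), (2/35) = -1, so (2/35)^5 = -1.
Reached (1/35) = 1. Collecting the sign flips along the way, the symbol is +1.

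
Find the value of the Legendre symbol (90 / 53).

1

First reduce: 90 ≡ 37 (mod 53).
Reciprocity: 37 ≡ 1 and 53 ≡ 1 (mod 4), so (37/53) = +(53/37).
Reduce top mod 37: now compute (16/37).
Pull out 2^4: since 37 ≡ 5 (mod 8), (2/37) = -1, so (2/37)^4 = +1.
Reached (1/37) = 1. Collecting the sign flips along the way, the symbol is +1.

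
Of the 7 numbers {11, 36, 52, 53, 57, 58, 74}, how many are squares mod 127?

4

(11/127) = +1 → QR.
(36/127) = +1 → QR.
(52/127) = +1 → QR.
(53/127) = -1 → non-residue.
(57/127) = -1 → non-residue.
(58/127) = -1 → non-residue.
(74/127) = +1 → QR.
Total quadratic residues among the 7: 4.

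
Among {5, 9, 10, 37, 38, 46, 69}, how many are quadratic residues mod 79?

5

(5/79) = +1 → QR.
(9/79) = +1 → QR.
(10/79) = +1 → QR.
(37/79) = -1 → non-residue.
(38/79) = +1 → QR.
(46/79) = +1 → QR.
(69/79) = -1 → non-residue.
Total quadratic residues among the 7: 5.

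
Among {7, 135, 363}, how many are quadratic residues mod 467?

2

(7/467) = +1 → QR.
(135/467) = -1 → non-residue.
(363/467) = +1 → QR.
Total quadratic residues among the 3: 2.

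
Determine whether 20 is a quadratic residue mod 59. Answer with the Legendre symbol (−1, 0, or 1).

1

Pull out 2^2: since 59 ≡ 3 (mod 8), (2/59) = -1, so (2/59)^2 = +1.
Reciprocity: 5 ≡ 1 and 59 ≡ 3 (mod 4), so (5/59) = +(59/5).
Reduce top mod 5: now compute (4/5).
Pull out 2^2: since 5 ≡ 5 (mod 8), (2/5) = -1, so (2/5)^2 = +1.
Reached (1/5) = 1. Collecting the sign flips along the way, the symbol is +1.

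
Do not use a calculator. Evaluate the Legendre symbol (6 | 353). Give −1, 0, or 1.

Pull out 2: since 353 ≡ 1 (mod 8), (2/353) = +1.
Reciprocity: 3 ≡ 3 and 353 ≡ 1 (mod 4), so (3/353) = +(353/3).
Reduce top mod 3: now compute (2/3).
Pull out 2: since 3 ≡ 3 (mod 8), (2/3) = -1.
Reached (1/3) = 1. Collecting the sign flips along the way, the symbol is -1.

-1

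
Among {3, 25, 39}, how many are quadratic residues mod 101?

(3/101) = -1 → non-residue.
(25/101) = +1 → QR.
(39/101) = -1 → non-residue.
Total quadratic residues among the 3: 1.

1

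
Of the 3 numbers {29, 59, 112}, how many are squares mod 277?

(29/277) = +1 → QR.
(59/277) = +1 → QR.
(112/277) = +1 → QR.
Total quadratic residues among the 3: 3.

3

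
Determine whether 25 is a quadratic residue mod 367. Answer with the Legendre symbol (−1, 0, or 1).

Reciprocity: 25 ≡ 1 and 367 ≡ 3 (mod 4), so (25/367) = +(367/25).
Reduce top mod 25: now compute (17/25).
Reciprocity: 17 ≡ 1 and 25 ≡ 1 (mod 4), so (17/25) = +(25/17).
Reduce top mod 17: now compute (8/17).
Pull out 2^3: since 17 ≡ 1 (mod 8), (2/17) = +1, so (2/17)^3 = +1.
Reached (1/17) = 1. Collecting the sign flips along the way, the symbol is +1.

1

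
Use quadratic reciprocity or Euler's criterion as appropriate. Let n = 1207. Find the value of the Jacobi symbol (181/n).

1

Reciprocity: 181 ≡ 1 and 1207 ≡ 3 (mod 4), so (181/1207) = +(1207/181).
Reduce top mod 181: now compute (121/181).
Reciprocity: 121 ≡ 1 and 181 ≡ 1 (mod 4), so (121/181) = +(181/121).
Reduce top mod 121: now compute (60/121).
Pull out 2^2: since 121 ≡ 1 (mod 8), (2/121) = +1, so (2/121)^2 = +1.
Reciprocity: 15 ≡ 3 and 121 ≡ 1 (mod 4), so (15/121) = +(121/15).
Reduce top mod 15: now compute (1/15).
Reached (1/15) = 1. Collecting the sign flips along the way, the symbol is +1.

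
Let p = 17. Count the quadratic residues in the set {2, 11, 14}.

(2/17) = +1 → QR.
(11/17) = -1 → non-residue.
(14/17) = -1 → non-residue.
Total quadratic residues among the 3: 1.

1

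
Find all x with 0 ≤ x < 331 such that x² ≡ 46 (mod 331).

55, 276

Since 331 ≡ 3 (mod 4), a square root of 46 is 46^((331+1)/4) = 46^83 mod 331.
Repeated squaring: 46^2≡130, 46^4≡19, 46^8≡30, 46^16≡238, 46^32≡43, 46^64≡194 (mod 331).
46^83 = 46^(64+16+2+1) ≡ 276 (mod 331).
Check: 276² = 76176 ≡ 46 (mod 331). The two roots are 55 and 276.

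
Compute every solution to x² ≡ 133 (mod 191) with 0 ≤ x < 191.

Since 191 ≡ 3 (mod 4), a square root of 133 is 133^((191+1)/4) = 133^48 mod 191.
Repeated squaring: 133^2≡117, 133^4≡128, 133^8≡149, 133^16≡45, 133^32≡115 (mod 191).
133^48 = 133^(32+16) ≡ 18 (mod 191).
Check: 18² = 324 ≡ 133 (mod 191). The two roots are 18 and 173.

18, 173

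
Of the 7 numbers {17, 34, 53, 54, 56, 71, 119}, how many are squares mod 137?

4

(17/137) = +1 → QR.
(34/137) = +1 → QR.
(53/137) = -1 → non-residue.
(54/137) = -1 → non-residue.
(56/137) = +1 → QR.
(71/137) = -1 → non-residue.
(119/137) = +1 → QR.
Total quadratic residues among the 7: 4.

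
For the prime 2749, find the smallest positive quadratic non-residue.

2

(2/2749) = −1, so 2 is the smallest positive non-residue mod 2749.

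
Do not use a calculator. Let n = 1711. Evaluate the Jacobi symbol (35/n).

Reciprocity: 35 ≡ 3 and 1711 ≡ 3 (mod 4), so (35/1711) = −(1711/35).
Reduce top mod 35: now compute (31/35).
Reciprocity: 31 ≡ 3 and 35 ≡ 3 (mod 4), so (31/35) = −(35/31).
Reduce top mod 31: now compute (4/31).
Pull out 2^2: since 31 ≡ 7 (mod 8), (2/31) = +1, so (2/31)^2 = +1.
Reached (1/31) = 1. Collecting the sign flips along the way, the symbol is +1.

1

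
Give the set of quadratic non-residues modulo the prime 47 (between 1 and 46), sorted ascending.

5 10 11 13 15 19 20 22 23 26 29 30 31 33 35 38 39 40 41 43 44 45 46

Square k = 1,…,23 (k and 47−k give the same square):
1²=1, 2²=4, 3²=9, 4²=16, 5²=25, 6²=36, 7²≡2, 8²≡17, 9²≡34, 10²≡6, 11²≡27, 12²≡3, 13²≡28, 14²≡8, 15²≡37, 16²≡21, 17²≡7, 18²≡42, 19²≡32, 20²≡24, 21²≡18, 22²≡14, 23²≡12 (mod 47).
The residues are {1, 2, 3, 4, 6, 7, 8, 9, 12, 14, 16, 17, 18, 21, 24, 25, 27, 28, 32, 34, 36, 37, 42}; the non-residues are the remaining 23 nonzero classes.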